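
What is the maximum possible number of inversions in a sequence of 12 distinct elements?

There are 66 inversions.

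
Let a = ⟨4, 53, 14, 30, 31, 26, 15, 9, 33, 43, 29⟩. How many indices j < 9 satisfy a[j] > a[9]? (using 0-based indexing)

1

The element at index 9 is 43.
Elements before it: 4, 53, 14, 30, 31, 26, 15, 9, 33
Those larger than 43: 53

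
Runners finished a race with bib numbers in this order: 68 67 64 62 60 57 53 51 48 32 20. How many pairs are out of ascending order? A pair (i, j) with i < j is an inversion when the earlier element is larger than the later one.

55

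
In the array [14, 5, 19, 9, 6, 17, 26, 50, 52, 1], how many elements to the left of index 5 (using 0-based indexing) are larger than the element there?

The element at index 5 is 17.
Elements before it: 14, 5, 19, 9, 6
Those larger than 17: 19

1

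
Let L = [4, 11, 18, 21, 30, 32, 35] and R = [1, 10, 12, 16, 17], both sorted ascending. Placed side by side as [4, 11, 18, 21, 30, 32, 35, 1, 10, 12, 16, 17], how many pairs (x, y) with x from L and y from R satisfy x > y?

Count, for every r in R, how many entries of L exceed r:
r = 1: 4, 11, 18, 21, 30, 32, 35 → 7
r = 10: 11, 18, 21, 30, 32, 35 → 6
r = 12: 18, 21, 30, 32, 35 → 5
r = 16: 18, 21, 30, 32, 35 → 5
r = 17: 18, 21, 30, 32, 35 → 5
Cross-inversions: 7 + 6 + 5 + 5 + 5 = 28

Cross-inversions: 28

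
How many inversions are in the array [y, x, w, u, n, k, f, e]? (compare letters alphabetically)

28 inversions

Count, for each position, how many later elements it exceeds:
y → x, w, u, n, k, f, e → 7
x → w, u, n, k, f, e → 6
w → u, n, k, f, e → 5
u → n, k, f, e → 4
n → k, f, e → 3
k → f, e → 2
f → e → 1
e → none → 0
Sum: 7 + 6 + 5 + 4 + 3 + 2 + 1 + 0 = 28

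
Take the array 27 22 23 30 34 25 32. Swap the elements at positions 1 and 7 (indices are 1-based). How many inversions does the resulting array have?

Positions 1 and 7 hold 27 and 32; after swapping, the array is [32, 22, 23, 30, 34, 25, 27].
For each element, count later entries that are smaller:
32 → 22, 23, 30, 25, 27 → 5
22 → none → 0
23 → none → 0
30 → 25, 27 → 2
34 → 25, 27 → 2
25 → none → 0
27 → none → 0
Sum: 5 + 0 + 0 + 2 + 2 + 0 + 0 = 9

There are 9 inversions.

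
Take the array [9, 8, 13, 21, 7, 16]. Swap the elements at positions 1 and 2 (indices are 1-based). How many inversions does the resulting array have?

Positions 1 and 2 hold 9 and 8; after swapping, the array is [8, 9, 13, 21, 7, 16].
For each element, count later entries that are smaller:
8: 1
9: 1
13: 1
21: 2
7: 0
16: 0
Sum: 1 + 1 + 1 + 2 + 0 + 0 = 5

5 inversions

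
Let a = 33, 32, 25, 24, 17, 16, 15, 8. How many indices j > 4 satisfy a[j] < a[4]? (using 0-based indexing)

The element at index 4 is 17.
Elements after it: 16, 15, 8
Those smaller than 17: 16, 15, 8

3 such elements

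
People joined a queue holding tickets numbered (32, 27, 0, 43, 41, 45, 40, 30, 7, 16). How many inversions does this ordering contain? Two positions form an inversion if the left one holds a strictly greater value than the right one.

Sweep left to right; for each value list the smaller values that follow it:
32 → 27, 0, 30, 7, 16 → 5
27 → 0, 7, 16 → 3
0 → none → 0
43 → 41, 40, 30, 7, 16 → 5
41 → 40, 30, 7, 16 → 4
45 → 40, 30, 7, 16 → 4
40 → 30, 7, 16 → 3
30 → 7, 16 → 2
7 → none → 0
16 → none → 0
Sum: 5 + 3 + 0 + 5 + 4 + 4 + 3 + 2 + 0 + 0 = 26

26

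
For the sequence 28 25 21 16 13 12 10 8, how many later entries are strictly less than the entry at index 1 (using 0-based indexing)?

6 such elements

The element at index 1 is 25.
Elements after it: 21, 16, 13, 12, 10, 8
Those smaller than 25: 21, 16, 13, 12, 10, 8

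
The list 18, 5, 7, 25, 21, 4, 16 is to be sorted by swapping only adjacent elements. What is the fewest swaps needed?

11 adjacent swaps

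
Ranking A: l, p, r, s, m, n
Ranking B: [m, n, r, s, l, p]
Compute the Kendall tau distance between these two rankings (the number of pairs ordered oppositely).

12

Assign each item its position (1..6) in the first ordering, then rewrite the second ordering as that position sequence:
positions: l→1, p→2, r→3, s→4, m→5, n→6
second ordering as positions: [5, 6, 3, 4, 1, 2]
Discordant pairs = inversions in this position sequence.
5: 3, 4, 1, 2 → 4
6: 3, 4, 1, 2 → 4
3: 1, 2 → 2
4: 1, 2 → 2
1: 0
2: 0
Total: 4 + 4 + 2 + 2 + 0 + 0 = 12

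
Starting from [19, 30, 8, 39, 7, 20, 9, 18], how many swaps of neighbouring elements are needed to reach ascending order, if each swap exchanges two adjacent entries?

The minimum number of adjacent swaps to sort an array equals its inversion count, since every such swap removes exactly one inversion.
Count inversions — for each element, later elements that are smaller:
19: 8, 7, 9, 18 → 4
30: 8, 7, 20, 9, 18 → 5
8: 7 → 1
39: 7, 20, 9, 18 → 4
7: none → 0
20: 9, 18 → 2
9: none → 0
18: none → 0
Total inversions: 4 + 5 + 1 + 4 + 0 + 2 + 0 + 0 = 16

16 adjacent swaps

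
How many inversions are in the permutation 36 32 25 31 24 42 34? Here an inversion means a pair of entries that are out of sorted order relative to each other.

Count, for each position, how many later elements it exceeds:
36: 5
32: 3
25: 1
31: 1
24: 0
42: 1
34: 0
Sum: 5 + 3 + 1 + 1 + 0 + 1 + 0 = 11

There are 11 out-of-order pairs.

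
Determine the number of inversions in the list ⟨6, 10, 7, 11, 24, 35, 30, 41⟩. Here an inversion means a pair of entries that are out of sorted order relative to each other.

Element-by-element contributions:
6 → none → 0
10 → 7 → 1
7 → none → 0
11 → none → 0
24 → none → 0
35 → 30 → 1
30 → none → 0
41 → none → 0
Sum: 0 + 1 + 0 + 0 + 0 + 1 + 0 + 0 = 2

There are 2 inversions.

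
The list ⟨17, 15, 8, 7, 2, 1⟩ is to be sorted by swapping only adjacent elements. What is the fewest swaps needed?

15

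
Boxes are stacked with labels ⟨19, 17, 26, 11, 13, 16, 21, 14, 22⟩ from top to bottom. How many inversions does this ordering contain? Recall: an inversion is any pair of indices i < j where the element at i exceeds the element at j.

17

Element-by-element contributions:
19 → 17, 11, 13, 16, 14 → 5
17 → 11, 13, 16, 14 → 4
26 → 11, 13, 16, 21, 14, 22 → 6
11 → none → 0
13 → none → 0
16 → 14 → 1
21 → 14 → 1
14 → none → 0
22 → none → 0
Sum: 5 + 4 + 6 + 0 + 0 + 1 + 1 + 0 + 0 = 17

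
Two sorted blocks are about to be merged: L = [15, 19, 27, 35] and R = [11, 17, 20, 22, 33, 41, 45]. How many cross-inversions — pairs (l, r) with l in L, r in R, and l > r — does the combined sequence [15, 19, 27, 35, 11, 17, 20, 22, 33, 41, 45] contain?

Count, for every r in R, how many entries of L exceed r:
r = 11: 15, 19, 27, 35 → 4
r = 17: 19, 27, 35 → 3
r = 20: 27, 35 → 2
r = 22: 27, 35 → 2
r = 33: 35 → 1
r = 41: none → 0
r = 45: none → 0
Cross-inversions: 4 + 3 + 2 + 2 + 1 + 0 + 0 = 12

12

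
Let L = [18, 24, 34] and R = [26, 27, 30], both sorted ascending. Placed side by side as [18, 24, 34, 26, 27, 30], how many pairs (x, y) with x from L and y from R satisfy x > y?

Take each right-half value and tally the left-half values above it:
r = 26: 34 → 1
r = 27: 34 → 1
r = 30: 34 → 1
Cross-inversions: 1 + 1 + 1 = 3

3 split inversions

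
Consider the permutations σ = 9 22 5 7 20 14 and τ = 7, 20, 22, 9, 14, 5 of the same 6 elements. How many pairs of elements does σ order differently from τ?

8 discordant pairs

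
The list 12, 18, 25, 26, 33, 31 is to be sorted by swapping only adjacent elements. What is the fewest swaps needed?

1 swap

The minimum number of adjacent swaps to sort an array equals its inversion count, since every such swap removes exactly one inversion.
Count inversions — for each element, later elements that are smaller:
12: none → 0
18: none → 0
25: none → 0
26: none → 0
33: 31 → 1
31: none → 0
Total inversions: 0 + 0 + 0 + 0 + 1 + 0 = 1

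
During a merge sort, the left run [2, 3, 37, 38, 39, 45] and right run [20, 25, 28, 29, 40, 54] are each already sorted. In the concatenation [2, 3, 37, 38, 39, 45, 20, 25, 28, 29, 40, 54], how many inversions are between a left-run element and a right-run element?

Count, for every r in R, how many entries of L exceed r:
r = 20: 37, 38, 39, 45 → 4
r = 25: 37, 38, 39, 45 → 4
r = 28: 37, 38, 39, 45 → 4
r = 29: 37, 38, 39, 45 → 4
r = 40: 45 → 1
r = 54: none → 0
Cross-inversions: 4 + 4 + 4 + 4 + 1 + 0 = 17

17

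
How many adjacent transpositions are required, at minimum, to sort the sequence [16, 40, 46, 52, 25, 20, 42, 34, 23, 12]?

28

Each adjacent swap fixes exactly one inversion, so the minimum swap count equals the number of inversions.
Count inversions — for each element, later elements that are smaller:
16: 12 → 1
40: 25, 20, 34, 23, 12 → 5
46: 25, 20, 42, 34, 23, 12 → 6
52: 25, 20, 42, 34, 23, 12 → 6
25: 20, 23, 12 → 3
20: 12 → 1
42: 34, 23, 12 → 3
34: 23, 12 → 2
23: 12 → 1
12: none → 0
Total inversions: 1 + 5 + 6 + 6 + 3 + 1 + 3 + 2 + 1 + 0 = 28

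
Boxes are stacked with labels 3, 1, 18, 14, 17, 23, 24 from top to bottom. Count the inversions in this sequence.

3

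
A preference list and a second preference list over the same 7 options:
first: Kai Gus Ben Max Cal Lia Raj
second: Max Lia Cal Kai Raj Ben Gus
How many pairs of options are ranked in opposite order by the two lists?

13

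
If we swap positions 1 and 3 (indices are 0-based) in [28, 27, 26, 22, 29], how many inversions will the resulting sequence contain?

3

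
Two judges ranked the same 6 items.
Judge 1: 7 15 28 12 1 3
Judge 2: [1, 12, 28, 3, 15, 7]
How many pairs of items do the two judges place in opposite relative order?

12 discordant pairs

Assign each item its position (1..6) in the first ordering, then rewrite the second ordering as that position sequence:
positions: 7→1, 15→2, 28→3, 12→4, 1→5, 3→6
second ordering as positions: [5, 4, 3, 6, 2, 1]
Discordant pairs = inversions in this position sequence.
5: 4, 3, 2, 1 → 4
4: 3, 2, 1 → 3
3: 2, 1 → 2
6: 2, 1 → 2
2: 1 → 1
1: 0
Total: 4 + 3 + 2 + 2 + 1 + 0 = 12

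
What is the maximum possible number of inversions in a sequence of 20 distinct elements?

Inversions: 190

A reversed (strictly descending) arrangement makes every pair an inversion, giving C(20, 2) inversions.
C(20, 2) = 20·19/2 = 190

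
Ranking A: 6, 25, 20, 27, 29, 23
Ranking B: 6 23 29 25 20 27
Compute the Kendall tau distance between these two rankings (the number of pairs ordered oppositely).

Assign each item its position (1..6) in the first ordering, then rewrite the second ordering as that position sequence:
positions: 6→1, 25→2, 20→3, 27→4, 29→5, 23→6
second ordering as positions: [1, 6, 5, 2, 3, 4]
Discordant pairs = inversions in this position sequence.
1: 0
6: 5, 2, 3, 4 → 4
5: 2, 3, 4 → 3
2: 0
3: 0
4: 0
Total: 0 + 4 + 3 + 0 + 0 + 0 = 7

There are 7 discordant pairs.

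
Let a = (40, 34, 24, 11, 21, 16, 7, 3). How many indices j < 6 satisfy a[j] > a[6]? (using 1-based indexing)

4

The element at index 6 is 16.
Elements before it: 40, 34, 24, 11, 21
Those larger than 16: 40, 34, 24, 21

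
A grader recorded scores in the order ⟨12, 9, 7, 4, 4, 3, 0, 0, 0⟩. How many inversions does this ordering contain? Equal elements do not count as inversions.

Inversions: 32

Sweep left to right; for each value list the smaller values that follow it:
12: 8
9: 7
7: 6
4: 4
4: 4
3: 3
0: 0
0: 0
0: 0
Sum: 8 + 7 + 6 + 4 + 4 + 3 + 0 + 0 + 0 = 32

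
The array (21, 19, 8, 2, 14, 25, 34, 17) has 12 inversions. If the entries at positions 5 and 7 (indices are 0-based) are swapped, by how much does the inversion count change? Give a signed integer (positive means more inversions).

Positions 5 and 7 hold 25 and 17; after swapping, the array is [21, 19, 8, 2, 14, 17, 34, 25].
Sweep left to right; for each value list the smaller values that follow it:
21 → 19, 8, 2, 14, 17 → 5
19 → 8, 2, 14, 17 → 4
8 → 2 → 1
2 → none → 0
14 → none → 0
17 → none → 0
34 → 25 → 1
25 → none → 0
Sum: 5 + 4 + 1 + 0 + 0 + 0 + 1 + 0 = 11
Change: 11 − 12 = -1

-1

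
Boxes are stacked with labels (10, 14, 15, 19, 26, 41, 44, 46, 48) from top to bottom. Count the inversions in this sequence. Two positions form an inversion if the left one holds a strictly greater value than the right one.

0 out-of-order pairs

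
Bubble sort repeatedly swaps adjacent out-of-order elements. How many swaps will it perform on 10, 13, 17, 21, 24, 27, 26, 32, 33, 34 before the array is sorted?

1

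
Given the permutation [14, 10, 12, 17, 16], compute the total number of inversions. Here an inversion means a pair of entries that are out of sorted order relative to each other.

3

Out-of-order index pairs (0-indexed):
(0,1): 14 > 10
(0,2): 14 > 12
(3,4): 17 > 16
That's 3 pairs.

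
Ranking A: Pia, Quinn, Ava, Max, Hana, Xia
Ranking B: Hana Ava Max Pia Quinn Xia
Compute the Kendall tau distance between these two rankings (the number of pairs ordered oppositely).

8

Assign each item its position (1..6) in the first ordering, then rewrite the second ordering as that position sequence:
positions: Pia→1, Quinn→2, Ava→3, Max→4, Hana→5, Xia→6
second ordering as positions: [5, 3, 4, 1, 2, 6]
Discordant pairs = inversions in this position sequence.
5: 3, 4, 1, 2 → 4
3: 1, 2 → 2
4: 1, 2 → 2
1: 0
2: 0
6: 0
Total: 4 + 2 + 2 + 0 + 0 + 0 = 8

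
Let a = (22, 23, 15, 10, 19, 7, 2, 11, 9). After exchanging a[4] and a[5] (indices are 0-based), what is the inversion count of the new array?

Positions 4 and 5 hold 19 and 7; after swapping, the array is [22, 23, 15, 10, 7, 19, 2, 11, 9].
Sweep left to right; for each value list the smaller values that follow it:
22: 7
23: 7
15: 5
10: 3
7: 1
19: 3
2: 0
11: 1
9: 0
Sum: 7 + 7 + 5 + 3 + 1 + 3 + 0 + 1 + 0 = 27

27 inversions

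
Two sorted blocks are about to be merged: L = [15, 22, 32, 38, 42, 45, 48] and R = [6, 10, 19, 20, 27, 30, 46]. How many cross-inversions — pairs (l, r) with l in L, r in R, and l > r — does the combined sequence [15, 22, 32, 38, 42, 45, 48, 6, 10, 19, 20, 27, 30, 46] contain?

37 cross-inversions

For each element r of the right run, count left-run elements greater than r:
r = 6: 15, 22, 32, 38, 42, 45, 48 → 7
r = 10: 15, 22, 32, 38, 42, 45, 48 → 7
r = 19: 22, 32, 38, 42, 45, 48 → 6
r = 20: 22, 32, 38, 42, 45, 48 → 6
r = 27: 32, 38, 42, 45, 48 → 5
r = 30: 32, 38, 42, 45, 48 → 5
r = 46: 48 → 1
Cross-inversions: 7 + 7 + 6 + 6 + 5 + 5 + 1 = 37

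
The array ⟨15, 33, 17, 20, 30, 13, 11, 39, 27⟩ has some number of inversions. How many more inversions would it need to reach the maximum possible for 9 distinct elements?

Maximum inversions for 9 distinct elements is C(9, 2) = 9·8/2 = 36.
Current inversions — for each element, count later smaller elements:
15: 2
33: 6
17: 2
20: 2
30: 3
13: 1
11: 0
39: 1
27: 0
Current total: 2 + 6 + 2 + 2 + 3 + 1 + 0 + 1 + 0 = 17
Shortfall: 36 − 17 = 19

19 inversions short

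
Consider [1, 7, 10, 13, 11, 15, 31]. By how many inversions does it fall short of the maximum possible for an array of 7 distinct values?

20 inversions short

Maximum inversions for 7 distinct elements is C(7, 2) = 7·6/2 = 21.
Current inversions — for each element, count later smaller elements:
1: 0
7: 0
10: 0
13: 1
11: 0
15: 0
31: 0
Current total: 0 + 0 + 0 + 1 + 0 + 0 + 0 = 1
Shortfall: 21 − 1 = 20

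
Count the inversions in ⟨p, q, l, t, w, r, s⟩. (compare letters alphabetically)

6 out-of-order pairs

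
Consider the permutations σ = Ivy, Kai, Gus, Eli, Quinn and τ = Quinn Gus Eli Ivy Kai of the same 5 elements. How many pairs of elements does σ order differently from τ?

Assign each item its position (1..5) in the first ordering, then rewrite the second ordering as that position sequence:
positions: Ivy→1, Kai→2, Gus→3, Eli→4, Quinn→5
second ordering as positions: [5, 3, 4, 1, 2]
Discordant pairs = inversions in this position sequence.
5: 3, 4, 1, 2 → 4
3: 1, 2 → 2
4: 1, 2 → 2
1: 0
2: 0
Total: 4 + 2 + 2 + 0 + 0 = 8

8 discordant pairs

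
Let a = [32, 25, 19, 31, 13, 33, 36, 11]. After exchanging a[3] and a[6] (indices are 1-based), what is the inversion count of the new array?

Positions 3 and 6 hold 19 and 33; after swapping, the array is [32, 25, 33, 31, 13, 19, 36, 11].
Element-by-element contributions:
32 → 25, 31, 13, 19, 11 → 5
25 → 13, 19, 11 → 3
33 → 31, 13, 19, 11 → 4
31 → 13, 19, 11 → 3
13 → 11 → 1
19 → 11 → 1
36 → 11 → 1
11 → none → 0
Sum: 5 + 3 + 4 + 3 + 1 + 1 + 1 + 0 = 18

18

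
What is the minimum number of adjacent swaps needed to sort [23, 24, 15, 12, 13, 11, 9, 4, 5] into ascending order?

33 adjacent swaps

Each adjacent swap fixes exactly one inversion, so the minimum swap count equals the number of inversions.
Count inversions — for each element, later elements that are smaller:
23: 15, 12, 13, 11, 9, 4, 5 → 7
24: 15, 12, 13, 11, 9, 4, 5 → 7
15: 12, 13, 11, 9, 4, 5 → 6
12: 11, 9, 4, 5 → 4
13: 11, 9, 4, 5 → 4
11: 9, 4, 5 → 3
9: 4, 5 → 2
4: none → 0
5: none → 0
Total inversions: 7 + 7 + 6 + 4 + 4 + 3 + 2 + 0 + 0 = 33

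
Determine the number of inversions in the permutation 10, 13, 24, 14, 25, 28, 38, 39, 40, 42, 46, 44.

There are 2 out-of-order pairs.

Count, for each position, how many later elements it exceeds:
10 → none → 0
13 → none → 0
24 → 14 → 1
14 → none → 0
25 → none → 0
28 → none → 0
38 → none → 0
39 → none → 0
40 → none → 0
42 → none → 0
46 → 44 → 1
44 → none → 0
Sum: 0 + 0 + 1 + 0 + 0 + 0 + 0 + 0 + 0 + 0 + 1 + 0 = 2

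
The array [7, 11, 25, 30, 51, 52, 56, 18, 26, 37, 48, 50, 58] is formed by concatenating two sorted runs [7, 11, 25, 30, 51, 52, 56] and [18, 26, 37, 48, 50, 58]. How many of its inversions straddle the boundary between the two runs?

18 cross-inversions

For each element r of the right run, count left-run elements greater than r:
r = 18: 25, 30, 51, 52, 56 → 5
r = 26: 30, 51, 52, 56 → 4
r = 37: 51, 52, 56 → 3
r = 48: 51, 52, 56 → 3
r = 50: 51, 52, 56 → 3
r = 58: none → 0
Cross-inversions: 5 + 4 + 3 + 3 + 3 + 0 = 18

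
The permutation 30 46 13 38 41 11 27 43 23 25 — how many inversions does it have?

26

Count, for each position, how many later elements it exceeds:
30 → 13, 11, 27, 23, 25 → 5
46 → 13, 38, 41, 11, 27, 43, 23, 25 → 8
13 → 11 → 1
38 → 11, 27, 23, 25 → 4
41 → 11, 27, 23, 25 → 4
11 → none → 0
27 → 23, 25 → 2
43 → 23, 25 → 2
23 → none → 0
25 → none → 0
Sum: 5 + 8 + 1 + 4 + 4 + 0 + 2 + 2 + 0 + 0 = 26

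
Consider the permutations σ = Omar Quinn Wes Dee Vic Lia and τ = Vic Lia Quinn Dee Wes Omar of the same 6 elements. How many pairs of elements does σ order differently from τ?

12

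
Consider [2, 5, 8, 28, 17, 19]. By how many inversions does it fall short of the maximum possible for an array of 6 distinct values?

13

Maximum inversions for 6 distinct elements is C(6, 2) = 6·5/2 = 15.
Current inversions — for each element, count later smaller elements:
2: 0
5: 0
8: 0
28: 2
17: 0
19: 0
Current total: 0 + 0 + 0 + 2 + 0 + 0 = 2
Shortfall: 15 − 2 = 13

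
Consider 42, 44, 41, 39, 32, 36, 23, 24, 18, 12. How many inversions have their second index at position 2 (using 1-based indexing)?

0 such elements

The element at index 2 is 44.
Elements before it: 42
None of them are larger than 44.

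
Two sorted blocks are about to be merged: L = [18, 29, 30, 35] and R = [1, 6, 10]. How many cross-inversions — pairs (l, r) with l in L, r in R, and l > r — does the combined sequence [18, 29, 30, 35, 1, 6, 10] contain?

Count, for every r in R, how many entries of L exceed r:
r = 1: 18, 29, 30, 35 → 4
r = 6: 18, 29, 30, 35 → 4
r = 10: 18, 29, 30, 35 → 4
Cross-inversions: 4 + 4 + 4 = 12

12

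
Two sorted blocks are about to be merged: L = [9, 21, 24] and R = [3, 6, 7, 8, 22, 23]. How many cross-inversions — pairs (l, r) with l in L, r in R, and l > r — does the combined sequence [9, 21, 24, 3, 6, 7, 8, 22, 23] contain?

14

Count, for every r in R, how many entries of L exceed r:
r = 3: 9, 21, 24 → 3
r = 6: 9, 21, 24 → 3
r = 7: 9, 21, 24 → 3
r = 8: 9, 21, 24 → 3
r = 22: 24 → 1
r = 23: 24 → 1
Cross-inversions: 3 + 3 + 3 + 3 + 1 + 1 = 14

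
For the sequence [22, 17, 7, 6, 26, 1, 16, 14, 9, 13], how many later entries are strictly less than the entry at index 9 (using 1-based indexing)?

The element at index 9 is 9.
Elements after it: 13
None of them are smaller than 9.

0 such elements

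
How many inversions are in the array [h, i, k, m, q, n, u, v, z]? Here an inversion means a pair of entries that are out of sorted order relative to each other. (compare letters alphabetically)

Inversions: 1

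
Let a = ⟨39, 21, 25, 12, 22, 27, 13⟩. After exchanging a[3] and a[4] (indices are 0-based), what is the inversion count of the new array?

Positions 3 and 4 hold 12 and 22; after swapping, the array is [39, 21, 25, 22, 12, 27, 13].
Sweep left to right; for each value list the smaller values that follow it:
39 → 21, 25, 22, 12, 27, 13 → 6
21 → 12, 13 → 2
25 → 22, 12, 13 → 3
22 → 12, 13 → 2
12 → none → 0
27 → 13 → 1
13 → none → 0
Sum: 6 + 2 + 3 + 2 + 0 + 1 + 0 = 14

Inversions: 14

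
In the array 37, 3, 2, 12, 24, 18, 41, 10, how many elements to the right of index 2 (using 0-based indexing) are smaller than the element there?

The element at index 2 is 2.
Elements after it: 12, 24, 18, 41, 10
None of them are smaller than 2.

0 such elements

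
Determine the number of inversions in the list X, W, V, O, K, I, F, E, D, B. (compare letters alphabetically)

45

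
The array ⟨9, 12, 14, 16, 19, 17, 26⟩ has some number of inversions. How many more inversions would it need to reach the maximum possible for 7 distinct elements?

Maximum inversions for 7 distinct elements is C(7, 2) = 7·6/2 = 21.
Current inversions — for each element, count later smaller elements:
9: 0
12: 0
14: 0
16: 0
19: 1
17: 0
26: 0
Current total: 0 + 0 + 0 + 0 + 1 + 0 + 0 = 1
Shortfall: 21 − 1 = 20

20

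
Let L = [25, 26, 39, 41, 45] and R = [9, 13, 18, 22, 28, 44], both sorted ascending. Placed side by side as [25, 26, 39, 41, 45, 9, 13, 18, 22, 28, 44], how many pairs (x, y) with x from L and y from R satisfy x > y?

Split inversions: 24

For each element r of the right run, count left-run elements greater than r:
r = 9: 25, 26, 39, 41, 45 → 5
r = 13: 25, 26, 39, 41, 45 → 5
r = 18: 25, 26, 39, 41, 45 → 5
r = 22: 25, 26, 39, 41, 45 → 5
r = 28: 39, 41, 45 → 3
r = 44: 45 → 1
Cross-inversions: 5 + 5 + 5 + 5 + 3 + 1 = 24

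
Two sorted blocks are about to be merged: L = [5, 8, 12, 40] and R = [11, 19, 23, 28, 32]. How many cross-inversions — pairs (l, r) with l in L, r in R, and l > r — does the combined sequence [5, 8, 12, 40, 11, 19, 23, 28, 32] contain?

6

For each element r of the right run, count left-run elements greater than r:
r = 11: 12, 40 → 2
r = 19: 40 → 1
r = 23: 40 → 1
r = 28: 40 → 1
r = 32: 40 → 1
Cross-inversions: 2 + 1 + 1 + 1 + 1 = 6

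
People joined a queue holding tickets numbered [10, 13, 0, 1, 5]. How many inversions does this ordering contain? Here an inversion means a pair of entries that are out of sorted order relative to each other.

6 out-of-order pairs

Count, for each position, how many later elements it exceeds:
10 → 0, 1, 5 → 3
13 → 0, 1, 5 → 3
0 → none → 0
1 → none → 0
5 → none → 0
Sum: 3 + 3 + 0 + 0 + 0 = 6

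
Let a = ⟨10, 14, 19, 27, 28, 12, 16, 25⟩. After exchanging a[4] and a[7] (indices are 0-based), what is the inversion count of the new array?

Positions 4 and 7 hold 28 and 25; after swapping, the array is [10, 14, 19, 27, 25, 12, 16, 28].
Element-by-element contributions:
10 → none → 0
14 → 12 → 1
19 → 12, 16 → 2
27 → 25, 12, 16 → 3
25 → 12, 16 → 2
12 → none → 0
16 → none → 0
28 → none → 0
Sum: 0 + 1 + 2 + 3 + 2 + 0 + 0 + 0 = 8

Inversions: 8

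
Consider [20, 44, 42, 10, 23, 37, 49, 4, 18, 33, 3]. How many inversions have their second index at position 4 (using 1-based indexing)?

3

The element at index 4 is 10.
Elements before it: 20, 44, 42
Those larger than 10: 20, 44, 42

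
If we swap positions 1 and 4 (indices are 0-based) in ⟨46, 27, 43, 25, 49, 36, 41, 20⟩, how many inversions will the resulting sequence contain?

21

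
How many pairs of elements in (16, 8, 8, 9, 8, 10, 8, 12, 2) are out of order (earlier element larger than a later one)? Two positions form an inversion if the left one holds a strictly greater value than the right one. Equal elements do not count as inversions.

18

Sweep left to right; for each value list the smaller values that follow it:
16 → 8, 8, 9, 8, 10, 8, 12, 2 → 8
8 → 2 → 1
8 → 2 → 1
9 → 8, 8, 2 → 3
8 → 2 → 1
10 → 8, 2 → 2
8 → 2 → 1
12 → 2 → 1
2 → none → 0
Sum: 8 + 1 + 1 + 3 + 1 + 2 + 1 + 1 + 0 = 18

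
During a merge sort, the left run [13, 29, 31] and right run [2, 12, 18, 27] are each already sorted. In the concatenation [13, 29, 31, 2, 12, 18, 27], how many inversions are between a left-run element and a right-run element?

10 split inversions

Count, for every r in R, how many entries of L exceed r:
r = 2: 13, 29, 31 → 3
r = 12: 13, 29, 31 → 3
r = 18: 29, 31 → 2
r = 27: 29, 31 → 2
Cross-inversions: 3 + 3 + 2 + 2 = 10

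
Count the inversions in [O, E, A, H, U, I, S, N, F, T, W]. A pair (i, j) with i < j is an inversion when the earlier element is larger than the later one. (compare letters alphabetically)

17 out-of-order pairs

Element-by-element contributions:
O → E, A, H, I, N, F → 6
E → A → 1
A → none → 0
H → F → 1
U → I, S, N, F, T → 5
I → F → 1
S → N, F → 2
N → F → 1
F → none → 0
T → none → 0
W → none → 0
Sum: 6 + 1 + 0 + 1 + 5 + 1 + 2 + 1 + 0 + 0 + 0 = 17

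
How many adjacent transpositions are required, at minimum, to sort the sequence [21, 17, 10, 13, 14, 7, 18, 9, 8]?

26 swaps

Minimum adjacent swaps = number of inversions (each swap of adjacent out-of-order elements removes one inversion and no swap can remove more).
Count inversions — for each element, later elements that are smaller:
21: 17, 10, 13, 14, 7, 18, 9, 8 → 8
17: 10, 13, 14, 7, 9, 8 → 6
10: 7, 9, 8 → 3
13: 7, 9, 8 → 3
14: 7, 9, 8 → 3
7: none → 0
18: 9, 8 → 2
9: 8 → 1
8: none → 0
Total inversions: 8 + 6 + 3 + 3 + 3 + 0 + 2 + 1 + 0 = 26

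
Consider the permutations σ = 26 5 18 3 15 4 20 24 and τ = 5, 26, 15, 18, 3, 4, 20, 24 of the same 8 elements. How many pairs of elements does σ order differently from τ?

3

Assign each item its position (1..8) in the first ordering, then rewrite the second ordering as that position sequence:
positions: 26→1, 5→2, 18→3, 3→4, 15→5, 4→6, 20→7, 24→8
second ordering as positions: [2, 1, 5, 3, 4, 6, 7, 8]
Discordant pairs = inversions in this position sequence.
2: 1 → 1
1: 0
5: 3, 4 → 2
3: 0
4: 0
6: 0
7: 0
8: 0
Total: 1 + 0 + 2 + 0 + 0 + 0 + 0 + 0 = 3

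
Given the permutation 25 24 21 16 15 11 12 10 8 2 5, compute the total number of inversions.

Count, for each position, how many later elements it exceeds:
25: 10
24: 9
21: 8
16: 7
15: 6
11: 4
12: 4
10: 3
8: 2
2: 0
5: 0
Sum: 10 + 9 + 8 + 7 + 6 + 4 + 4 + 3 + 2 + 0 + 0 = 53

53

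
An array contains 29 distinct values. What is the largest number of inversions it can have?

406 inversions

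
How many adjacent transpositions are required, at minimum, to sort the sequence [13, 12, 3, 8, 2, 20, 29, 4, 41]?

The minimum number of adjacent swaps to sort an array equals its inversion count, since every such swap removes exactly one inversion.
Count inversions — for each element, later elements that are smaller:
13: 12, 3, 8, 2, 4 → 5
12: 3, 8, 2, 4 → 4
3: 2 → 1
8: 2, 4 → 2
2: none → 0
20: 4 → 1
29: 4 → 1
4: none → 0
41: none → 0
Total inversions: 5 + 4 + 1 + 2 + 0 + 1 + 1 + 0 + 0 = 14

Adjacent swaps: 14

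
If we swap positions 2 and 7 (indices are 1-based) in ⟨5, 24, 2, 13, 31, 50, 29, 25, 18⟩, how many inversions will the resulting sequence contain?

14 inversions

Positions 2 and 7 hold 24 and 29; after swapping, the array is [5, 29, 2, 13, 31, 50, 24, 25, 18].
Sweep left to right; for each value list the smaller values that follow it:
5: 1
29: 5
2: 0
13: 0
31: 3
50: 3
24: 1
25: 1
18: 0
Sum: 1 + 5 + 0 + 0 + 3 + 3 + 1 + 1 + 0 = 14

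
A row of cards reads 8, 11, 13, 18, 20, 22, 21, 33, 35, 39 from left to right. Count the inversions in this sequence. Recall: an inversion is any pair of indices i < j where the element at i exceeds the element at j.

There is 1 inversion.

Sweep left to right; for each value list the smaller values that follow it:
8 → none → 0
11 → none → 0
13 → none → 0
18 → none → 0
20 → none → 0
22 → 21 → 1
21 → none → 0
33 → none → 0
35 → none → 0
39 → none → 0
Sum: 0 + 0 + 0 + 0 + 0 + 1 + 0 + 0 + 0 + 0 = 1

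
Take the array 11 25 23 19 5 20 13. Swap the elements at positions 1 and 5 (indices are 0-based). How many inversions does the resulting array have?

10

Positions 1 and 5 hold 25 and 20; after swapping, the array is [11, 20, 23, 19, 5, 25, 13].
Element-by-element contributions:
11: 1
20: 3
23: 3
19: 2
5: 0
25: 1
13: 0
Sum: 1 + 3 + 3 + 2 + 0 + 1 + 0 = 10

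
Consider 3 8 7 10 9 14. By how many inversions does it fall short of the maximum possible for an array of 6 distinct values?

13 inversions short

Maximum inversions for 6 distinct elements is C(6, 2) = 6·5/2 = 15.
Current inversions — for each element, count later smaller elements:
3: 0
8: 1
7: 0
10: 1
9: 0
14: 0
Current total: 0 + 1 + 0 + 1 + 0 + 0 = 2
Shortfall: 15 − 2 = 13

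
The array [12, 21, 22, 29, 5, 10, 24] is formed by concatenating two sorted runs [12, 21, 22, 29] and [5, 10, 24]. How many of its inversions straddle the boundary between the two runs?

Split inversions: 9

For each element r of the right run, count left-run elements greater than r:
r = 5: 12, 21, 22, 29 → 4
r = 10: 12, 21, 22, 29 → 4
r = 24: 29 → 1
Cross-inversions: 4 + 4 + 1 = 9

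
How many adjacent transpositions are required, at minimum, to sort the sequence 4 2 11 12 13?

Each adjacent swap fixes exactly one inversion, so the minimum swap count equals the number of inversions.
Count inversions — for each element, later elements that are smaller:
4: 2 → 1
2: none → 0
11: none → 0
12: none → 0
13: none → 0
Total inversions: 1 + 0 + 0 + 0 + 0 = 1

1 adjacent swap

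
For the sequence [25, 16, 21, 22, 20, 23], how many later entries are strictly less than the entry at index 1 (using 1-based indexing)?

5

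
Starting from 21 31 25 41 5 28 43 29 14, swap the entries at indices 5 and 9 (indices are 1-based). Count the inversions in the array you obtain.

There are 18 inversions.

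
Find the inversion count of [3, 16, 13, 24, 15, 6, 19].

8 out-of-order pairs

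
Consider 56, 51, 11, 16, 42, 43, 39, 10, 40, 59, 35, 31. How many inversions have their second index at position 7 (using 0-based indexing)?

The element at index 7 is 10.
Elements before it: 56, 51, 11, 16, 42, 43, 39
Those larger than 10: 56, 51, 11, 16, 42, 43, 39

7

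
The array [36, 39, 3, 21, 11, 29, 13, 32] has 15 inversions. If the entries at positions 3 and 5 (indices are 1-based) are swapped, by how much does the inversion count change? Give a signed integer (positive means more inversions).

+1

Positions 3 and 5 hold 3 and 11; after swapping, the array is [36, 39, 11, 21, 3, 29, 13, 32].
Element-by-element contributions:
36 → 11, 21, 3, 29, 13, 32 → 6
39 → 11, 21, 3, 29, 13, 32 → 6
11 → 3 → 1
21 → 3, 13 → 2
3 → none → 0
29 → 13 → 1
13 → none → 0
32 → none → 0
Sum: 6 + 6 + 1 + 2 + 0 + 1 + 0 + 0 = 16
Change: 16 − 15 = +1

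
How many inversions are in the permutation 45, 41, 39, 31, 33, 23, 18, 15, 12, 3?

There are 44 inversions.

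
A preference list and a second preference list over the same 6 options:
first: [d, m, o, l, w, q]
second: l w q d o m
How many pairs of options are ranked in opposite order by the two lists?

Assign each item its position (1..6) in the first ordering, then rewrite the second ordering as that position sequence:
positions: d→1, m→2, o→3, l→4, w→5, q→6
second ordering as positions: [4, 5, 6, 1, 3, 2]
Discordant pairs = inversions in this position sequence.
4: 1, 3, 2 → 3
5: 1, 3, 2 → 3
6: 1, 3, 2 → 3
1: 0
3: 2 → 1
2: 0
Total: 3 + 3 + 3 + 0 + 1 + 0 = 10

Pairs: 10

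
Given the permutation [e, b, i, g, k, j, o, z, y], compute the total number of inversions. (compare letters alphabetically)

There are 4 out-of-order pairs.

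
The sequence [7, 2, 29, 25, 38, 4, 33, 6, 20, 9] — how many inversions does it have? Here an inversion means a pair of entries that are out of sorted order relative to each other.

Sweep left to right; for each value list the smaller values that follow it:
7 → 2, 4, 6 → 3
2 → none → 0
29 → 25, 4, 6, 20, 9 → 5
25 → 4, 6, 20, 9 → 4
38 → 4, 33, 6, 20, 9 → 5
4 → none → 0
33 → 6, 20, 9 → 3
6 → none → 0
20 → 9 → 1
9 → none → 0
Sum: 3 + 0 + 5 + 4 + 5 + 0 + 3 + 0 + 1 + 0 = 21

There are 21 inversions.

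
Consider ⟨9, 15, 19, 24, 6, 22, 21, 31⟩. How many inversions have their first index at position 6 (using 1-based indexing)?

1

The element at index 6 is 22.
Elements after it: 21, 31
Those smaller than 22: 21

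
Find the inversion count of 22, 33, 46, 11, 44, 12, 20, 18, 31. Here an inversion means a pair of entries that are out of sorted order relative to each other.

Inversions: 20

Element-by-element contributions:
22: 4
33: 5
46: 6
11: 0
44: 4
12: 0
20: 1
18: 0
31: 0
Sum: 4 + 5 + 6 + 0 + 4 + 0 + 1 + 0 + 0 = 20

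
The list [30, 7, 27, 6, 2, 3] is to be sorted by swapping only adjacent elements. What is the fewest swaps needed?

Minimum adjacent swaps = number of inversions (each swap of adjacent out-of-order elements removes one inversion and no swap can remove more).
Count inversions — for each element, later elements that are smaller:
30: 7, 27, 6, 2, 3 → 5
7: 6, 2, 3 → 3
27: 6, 2, 3 → 3
6: 2, 3 → 2
2: none → 0
3: none → 0
Total inversions: 5 + 3 + 3 + 2 + 0 + 0 = 13

13 adjacent swaps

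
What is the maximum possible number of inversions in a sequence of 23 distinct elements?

There are 253 inversions.

The maximum occurs when the array is in strictly decreasing order: every one of the C(23, 2) pairs is inverted.
C(23, 2) = 23·22/2 = 253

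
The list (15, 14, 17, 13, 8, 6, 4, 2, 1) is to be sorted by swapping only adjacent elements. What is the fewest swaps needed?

34 swaps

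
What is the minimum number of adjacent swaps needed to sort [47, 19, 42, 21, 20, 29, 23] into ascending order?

Minimum adjacent swaps = number of inversions (each swap of adjacent out-of-order elements removes one inversion and no swap can remove more).
Count inversions — for each element, later elements that are smaller:
47: 19, 42, 21, 20, 29, 23 → 6
19: none → 0
42: 21, 20, 29, 23 → 4
21: 20 → 1
20: none → 0
29: 23 → 1
23: none → 0
Total inversions: 6 + 0 + 4 + 1 + 0 + 1 + 0 = 12

12 swaps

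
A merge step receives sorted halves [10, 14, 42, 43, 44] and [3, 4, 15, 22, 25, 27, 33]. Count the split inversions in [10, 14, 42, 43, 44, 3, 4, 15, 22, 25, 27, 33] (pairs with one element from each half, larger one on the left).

For each element r of the right run, count left-run elements greater than r:
r = 3: 10, 14, 42, 43, 44 → 5
r = 4: 10, 14, 42, 43, 44 → 5
r = 15: 42, 43, 44 → 3
r = 22: 42, 43, 44 → 3
r = 25: 42, 43, 44 → 3
r = 27: 42, 43, 44 → 3
r = 33: 42, 43, 44 → 3
Cross-inversions: 5 + 5 + 3 + 3 + 3 + 3 + 3 = 25

25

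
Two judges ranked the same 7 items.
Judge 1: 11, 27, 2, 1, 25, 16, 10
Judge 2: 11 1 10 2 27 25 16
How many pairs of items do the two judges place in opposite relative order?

Assign each item its position (1..7) in the first ordering, then rewrite the second ordering as that position sequence:
positions: 11→1, 27→2, 2→3, 1→4, 25→5, 16→6, 10→7
second ordering as positions: [1, 4, 7, 3, 2, 5, 6]
Discordant pairs = inversions in this position sequence.
1: 0
4: 3, 2 → 2
7: 3, 2, 5, 6 → 4
3: 2 → 1
2: 0
5: 0
6: 0
Total: 0 + 2 + 4 + 1 + 0 + 0 + 0 = 7

Discordant pairs: 7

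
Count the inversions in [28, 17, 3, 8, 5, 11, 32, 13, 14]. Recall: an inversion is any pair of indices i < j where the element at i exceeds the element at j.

16 out-of-order pairs

Count, for each position, how many later elements it exceeds:
28 → 17, 3, 8, 5, 11, 13, 14 → 7
17 → 3, 8, 5, 11, 13, 14 → 6
3 → none → 0
8 → 5 → 1
5 → none → 0
11 → none → 0
32 → 13, 14 → 2
13 → none → 0
14 → none → 0
Sum: 7 + 6 + 0 + 1 + 0 + 0 + 2 + 0 + 0 = 16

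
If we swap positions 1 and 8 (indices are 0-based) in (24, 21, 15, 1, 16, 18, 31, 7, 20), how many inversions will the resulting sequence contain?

18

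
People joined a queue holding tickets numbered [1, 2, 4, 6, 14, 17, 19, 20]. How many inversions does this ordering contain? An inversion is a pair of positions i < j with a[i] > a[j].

0

Element-by-element contributions:
1 → none → 0
2 → none → 0
4 → none → 0
6 → none → 0
14 → none → 0
17 → none → 0
19 → none → 0
20 → none → 0
Sum: 0 + 0 + 0 + 0 + 0 + 0 + 0 + 0 = 0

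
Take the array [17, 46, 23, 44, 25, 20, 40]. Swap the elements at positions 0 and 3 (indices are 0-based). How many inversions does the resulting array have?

13 inversions

Positions 0 and 3 hold 17 and 44; after swapping, the array is [44, 46, 23, 17, 25, 20, 40].
Element-by-element contributions:
44 → 23, 17, 25, 20, 40 → 5
46 → 23, 17, 25, 20, 40 → 5
23 → 17, 20 → 2
17 → none → 0
25 → 20 → 1
20 → none → 0
40 → none → 0
Sum: 5 + 5 + 2 + 0 + 1 + 0 + 0 = 13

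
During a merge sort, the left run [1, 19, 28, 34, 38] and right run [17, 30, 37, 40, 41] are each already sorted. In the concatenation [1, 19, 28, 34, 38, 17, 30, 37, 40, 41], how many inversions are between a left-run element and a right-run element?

7

Count, for every r in R, how many entries of L exceed r:
r = 17: 19, 28, 34, 38 → 4
r = 30: 34, 38 → 2
r = 37: 38 → 1
r = 40: none → 0
r = 41: none → 0
Cross-inversions: 4 + 2 + 1 + 0 + 0 = 7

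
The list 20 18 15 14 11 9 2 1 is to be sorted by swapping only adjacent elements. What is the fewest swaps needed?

28

Each adjacent swap fixes exactly one inversion, so the minimum swap count equals the number of inversions.
Count inversions — for each element, later elements that are smaller:
20: 18, 15, 14, 11, 9, 2, 1 → 7
18: 15, 14, 11, 9, 2, 1 → 6
15: 14, 11, 9, 2, 1 → 5
14: 11, 9, 2, 1 → 4
11: 9, 2, 1 → 3
9: 2, 1 → 2
2: 1 → 1
1: none → 0
Total inversions: 7 + 6 + 5 + 4 + 3 + 2 + 1 + 0 = 28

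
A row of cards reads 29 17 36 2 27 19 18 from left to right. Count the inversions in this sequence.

13 inversions

Count, for each position, how many later elements it exceeds:
29: 5
17: 1
36: 4
2: 0
27: 2
19: 1
18: 0
Sum: 5 + 1 + 4 + 0 + 2 + 1 + 0 = 13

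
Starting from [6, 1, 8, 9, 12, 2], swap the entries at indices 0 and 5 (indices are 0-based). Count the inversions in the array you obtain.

Positions 0 and 5 hold 6 and 2; after swapping, the array is [2, 1, 8, 9, 12, 6].
Element-by-element contributions:
2: 1
1: 0
8: 1
9: 1
12: 1
6: 0
Sum: 1 + 0 + 1 + 1 + 1 + 0 = 4

4 inversions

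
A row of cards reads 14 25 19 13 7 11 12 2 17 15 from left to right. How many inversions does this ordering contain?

Element-by-element contributions:
14: 5
25: 8
19: 7
13: 4
7: 1
11: 1
12: 1
2: 0
17: 1
15: 0
Sum: 5 + 8 + 7 + 4 + 1 + 1 + 1 + 0 + 1 + 0 = 28

28 out-of-order pairs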